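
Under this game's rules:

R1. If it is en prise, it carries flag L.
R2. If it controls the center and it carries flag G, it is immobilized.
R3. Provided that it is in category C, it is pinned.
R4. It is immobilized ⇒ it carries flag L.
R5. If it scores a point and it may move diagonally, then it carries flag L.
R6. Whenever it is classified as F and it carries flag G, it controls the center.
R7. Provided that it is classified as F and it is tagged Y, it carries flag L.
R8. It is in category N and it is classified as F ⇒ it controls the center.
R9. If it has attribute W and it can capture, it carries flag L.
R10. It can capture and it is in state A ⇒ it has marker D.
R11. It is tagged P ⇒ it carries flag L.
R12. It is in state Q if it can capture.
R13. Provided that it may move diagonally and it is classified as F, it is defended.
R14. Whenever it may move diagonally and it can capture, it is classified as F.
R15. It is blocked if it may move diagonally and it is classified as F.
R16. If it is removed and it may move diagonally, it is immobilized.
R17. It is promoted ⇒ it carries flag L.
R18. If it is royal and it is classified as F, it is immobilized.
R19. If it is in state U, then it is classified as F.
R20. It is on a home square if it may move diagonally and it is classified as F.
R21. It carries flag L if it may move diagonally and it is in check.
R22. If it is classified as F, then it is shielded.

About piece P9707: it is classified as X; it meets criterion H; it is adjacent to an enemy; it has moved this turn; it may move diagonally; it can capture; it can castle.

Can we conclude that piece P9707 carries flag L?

Forward chaining from the given facts derives: is in state Q, is classified as F, is blocked, is on a home square, is shielded, is defended.
Rules concluding "it carries flag L": R1 needs "it is en prise"; R4 needs "it is immobilized"; R5 needs "it scores a point"; R7 needs "it is tagged Y"; R9 needs "it has attribute W"; R11 needs "it is tagged P"; R17 needs "it is promoted"; R21 needs "it is in check" — none of these are established.

No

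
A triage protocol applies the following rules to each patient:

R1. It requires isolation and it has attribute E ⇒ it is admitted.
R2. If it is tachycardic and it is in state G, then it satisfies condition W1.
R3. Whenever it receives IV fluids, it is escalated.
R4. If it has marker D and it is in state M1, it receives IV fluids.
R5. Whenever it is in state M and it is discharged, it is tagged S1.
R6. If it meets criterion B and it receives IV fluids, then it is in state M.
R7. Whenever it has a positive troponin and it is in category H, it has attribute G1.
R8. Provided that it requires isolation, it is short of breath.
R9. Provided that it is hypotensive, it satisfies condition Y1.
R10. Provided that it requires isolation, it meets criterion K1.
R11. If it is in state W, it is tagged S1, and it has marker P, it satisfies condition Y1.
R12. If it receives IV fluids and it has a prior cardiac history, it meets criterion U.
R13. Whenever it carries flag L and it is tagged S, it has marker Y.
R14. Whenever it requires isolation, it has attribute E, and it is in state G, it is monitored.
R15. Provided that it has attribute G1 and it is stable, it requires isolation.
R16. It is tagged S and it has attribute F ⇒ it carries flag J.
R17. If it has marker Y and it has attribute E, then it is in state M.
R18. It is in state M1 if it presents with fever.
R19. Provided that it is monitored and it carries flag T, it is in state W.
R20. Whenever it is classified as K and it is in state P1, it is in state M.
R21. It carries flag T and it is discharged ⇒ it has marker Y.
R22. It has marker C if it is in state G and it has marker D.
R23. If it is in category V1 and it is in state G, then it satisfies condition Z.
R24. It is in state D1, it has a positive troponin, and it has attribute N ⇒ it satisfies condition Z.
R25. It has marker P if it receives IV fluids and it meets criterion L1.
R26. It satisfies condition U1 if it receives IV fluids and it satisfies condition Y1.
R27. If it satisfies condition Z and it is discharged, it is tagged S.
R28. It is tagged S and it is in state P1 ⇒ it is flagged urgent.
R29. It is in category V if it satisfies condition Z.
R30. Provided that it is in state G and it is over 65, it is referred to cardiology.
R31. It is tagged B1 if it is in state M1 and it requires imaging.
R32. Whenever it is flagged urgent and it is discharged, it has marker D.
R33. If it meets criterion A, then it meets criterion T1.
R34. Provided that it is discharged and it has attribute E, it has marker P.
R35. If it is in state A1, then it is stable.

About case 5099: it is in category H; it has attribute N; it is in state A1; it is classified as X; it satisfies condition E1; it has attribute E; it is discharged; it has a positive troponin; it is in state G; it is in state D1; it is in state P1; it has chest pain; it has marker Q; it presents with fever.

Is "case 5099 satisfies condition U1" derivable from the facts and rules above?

No

Forward chaining from the given facts derives: has attribute G1, is in state M1, satisfies condition Z, is tagged S, is flagged urgent, is in category V, has marker D, has marker P, is stable, receives IV fluids, requires isolation, has marker C, is admitted, is escalated, is short of breath, meets criterion K1, is monitored.
The only rule concluding "it satisfies condition U1" is R26, which needs "it satisfies condition Y1"; that is never established.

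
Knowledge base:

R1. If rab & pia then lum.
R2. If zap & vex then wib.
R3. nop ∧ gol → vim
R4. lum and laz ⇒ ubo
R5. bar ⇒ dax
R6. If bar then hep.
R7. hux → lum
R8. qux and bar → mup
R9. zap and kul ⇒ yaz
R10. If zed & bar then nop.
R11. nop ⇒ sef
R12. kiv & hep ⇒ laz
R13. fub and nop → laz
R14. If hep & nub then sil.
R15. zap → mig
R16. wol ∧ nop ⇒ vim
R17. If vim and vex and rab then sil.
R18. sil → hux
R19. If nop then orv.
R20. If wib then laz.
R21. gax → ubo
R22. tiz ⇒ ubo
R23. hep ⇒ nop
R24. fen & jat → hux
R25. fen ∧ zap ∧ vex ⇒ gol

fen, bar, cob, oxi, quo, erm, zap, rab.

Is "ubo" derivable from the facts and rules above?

No

Forward chaining from the given facts derives: dax, hep, mig, nop, sef, orv.
Rules concluding ubo: R4 needs lum; R21 needs gax; R22 needs tiz — none of these are established.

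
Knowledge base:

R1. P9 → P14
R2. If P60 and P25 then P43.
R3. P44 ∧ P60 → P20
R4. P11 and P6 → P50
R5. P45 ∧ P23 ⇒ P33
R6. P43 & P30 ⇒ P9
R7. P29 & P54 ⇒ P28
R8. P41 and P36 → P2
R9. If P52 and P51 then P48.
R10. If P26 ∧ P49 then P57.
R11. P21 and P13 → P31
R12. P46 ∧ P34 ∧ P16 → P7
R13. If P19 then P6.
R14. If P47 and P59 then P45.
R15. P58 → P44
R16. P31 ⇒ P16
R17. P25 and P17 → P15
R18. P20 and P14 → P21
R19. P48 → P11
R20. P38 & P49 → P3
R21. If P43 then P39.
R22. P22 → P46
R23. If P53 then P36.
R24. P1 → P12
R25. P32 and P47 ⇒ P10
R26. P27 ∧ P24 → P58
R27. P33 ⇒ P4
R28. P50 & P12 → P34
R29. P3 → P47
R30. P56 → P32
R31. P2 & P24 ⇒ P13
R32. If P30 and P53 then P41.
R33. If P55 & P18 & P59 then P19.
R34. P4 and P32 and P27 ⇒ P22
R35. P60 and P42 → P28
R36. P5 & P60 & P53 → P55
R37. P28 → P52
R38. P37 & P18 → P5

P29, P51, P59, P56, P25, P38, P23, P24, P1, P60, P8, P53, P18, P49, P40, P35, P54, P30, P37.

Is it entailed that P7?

No

Forward chaining from the given facts derives: P43, P9, P28, P3, P39, P36, P12, P47, P32, P41, P52, P5, P14, P2, P48, P45, P11, P10, P13, P55, P33, P4, P19, P6, P50, P34.
The only rule concluding P7 is R12, which needs P46; that is never established.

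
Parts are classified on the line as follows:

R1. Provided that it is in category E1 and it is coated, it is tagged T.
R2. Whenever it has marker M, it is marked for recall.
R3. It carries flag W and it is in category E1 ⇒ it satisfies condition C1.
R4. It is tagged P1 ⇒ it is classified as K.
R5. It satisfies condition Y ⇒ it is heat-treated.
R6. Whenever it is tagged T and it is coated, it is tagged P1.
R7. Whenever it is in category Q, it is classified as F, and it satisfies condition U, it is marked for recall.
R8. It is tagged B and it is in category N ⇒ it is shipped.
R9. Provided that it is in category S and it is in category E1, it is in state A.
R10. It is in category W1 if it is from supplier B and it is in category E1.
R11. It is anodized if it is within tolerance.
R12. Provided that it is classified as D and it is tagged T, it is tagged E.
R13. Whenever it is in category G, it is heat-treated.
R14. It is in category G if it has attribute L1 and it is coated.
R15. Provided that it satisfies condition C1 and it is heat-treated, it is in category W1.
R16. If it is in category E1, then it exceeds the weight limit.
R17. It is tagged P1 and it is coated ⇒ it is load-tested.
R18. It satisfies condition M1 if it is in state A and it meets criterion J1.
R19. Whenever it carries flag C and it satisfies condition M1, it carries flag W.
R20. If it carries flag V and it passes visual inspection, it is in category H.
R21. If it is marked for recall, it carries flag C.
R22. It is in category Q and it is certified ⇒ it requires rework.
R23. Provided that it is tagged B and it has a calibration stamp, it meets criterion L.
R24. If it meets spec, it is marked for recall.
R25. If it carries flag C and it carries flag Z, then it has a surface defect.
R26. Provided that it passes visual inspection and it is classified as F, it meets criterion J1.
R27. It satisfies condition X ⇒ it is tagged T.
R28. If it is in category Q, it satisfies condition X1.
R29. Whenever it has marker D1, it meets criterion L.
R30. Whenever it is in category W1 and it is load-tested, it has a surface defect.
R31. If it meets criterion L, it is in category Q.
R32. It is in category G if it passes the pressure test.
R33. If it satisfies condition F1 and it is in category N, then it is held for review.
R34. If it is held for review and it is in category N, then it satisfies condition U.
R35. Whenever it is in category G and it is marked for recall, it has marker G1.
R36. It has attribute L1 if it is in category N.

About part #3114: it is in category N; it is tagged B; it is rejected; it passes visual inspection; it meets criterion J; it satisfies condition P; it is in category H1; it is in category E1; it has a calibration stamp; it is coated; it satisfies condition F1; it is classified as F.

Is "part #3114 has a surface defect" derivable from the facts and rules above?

No

Forward chaining from the given facts derives: is tagged T, is tagged P1, is shipped, exceeds the weight limit, is load-tested, meets criterion L, meets criterion J1, is in category Q, is held for review, satisfies condition U, has attribute L1, is classified as K, is marked for recall, is in category G, carries flag C, satisfies condition X1, has marker G1, is heat-treated.
Rules concluding "it has a surface defect": R25 needs "it carries flag Z"; R30 needs "it is in category W1" — none of these are established.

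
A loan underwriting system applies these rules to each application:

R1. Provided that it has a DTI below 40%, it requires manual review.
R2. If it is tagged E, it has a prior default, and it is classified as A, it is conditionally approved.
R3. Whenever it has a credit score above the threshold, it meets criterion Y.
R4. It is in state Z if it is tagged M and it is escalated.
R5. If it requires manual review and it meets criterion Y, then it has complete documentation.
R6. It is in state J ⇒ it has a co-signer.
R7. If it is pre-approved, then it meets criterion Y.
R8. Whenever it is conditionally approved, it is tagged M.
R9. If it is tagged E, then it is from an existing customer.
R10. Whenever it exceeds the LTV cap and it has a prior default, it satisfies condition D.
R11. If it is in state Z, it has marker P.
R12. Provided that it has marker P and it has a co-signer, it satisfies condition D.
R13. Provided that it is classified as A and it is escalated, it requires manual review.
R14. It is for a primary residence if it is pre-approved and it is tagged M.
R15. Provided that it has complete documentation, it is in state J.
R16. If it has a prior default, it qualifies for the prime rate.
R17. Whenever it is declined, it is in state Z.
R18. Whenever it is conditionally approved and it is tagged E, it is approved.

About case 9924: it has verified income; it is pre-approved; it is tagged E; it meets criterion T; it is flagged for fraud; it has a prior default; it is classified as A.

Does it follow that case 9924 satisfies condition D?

No

Forward chaining from the given facts derives: is conditionally approved, meets criterion Y, is tagged M, is from an existing customer, is for a primary residence, qualifies for the prime rate, is approved.
Rules concluding "it satisfies condition D": R10 needs "it exceeds the LTV cap"; R12 needs "it has marker P" — none of these are established.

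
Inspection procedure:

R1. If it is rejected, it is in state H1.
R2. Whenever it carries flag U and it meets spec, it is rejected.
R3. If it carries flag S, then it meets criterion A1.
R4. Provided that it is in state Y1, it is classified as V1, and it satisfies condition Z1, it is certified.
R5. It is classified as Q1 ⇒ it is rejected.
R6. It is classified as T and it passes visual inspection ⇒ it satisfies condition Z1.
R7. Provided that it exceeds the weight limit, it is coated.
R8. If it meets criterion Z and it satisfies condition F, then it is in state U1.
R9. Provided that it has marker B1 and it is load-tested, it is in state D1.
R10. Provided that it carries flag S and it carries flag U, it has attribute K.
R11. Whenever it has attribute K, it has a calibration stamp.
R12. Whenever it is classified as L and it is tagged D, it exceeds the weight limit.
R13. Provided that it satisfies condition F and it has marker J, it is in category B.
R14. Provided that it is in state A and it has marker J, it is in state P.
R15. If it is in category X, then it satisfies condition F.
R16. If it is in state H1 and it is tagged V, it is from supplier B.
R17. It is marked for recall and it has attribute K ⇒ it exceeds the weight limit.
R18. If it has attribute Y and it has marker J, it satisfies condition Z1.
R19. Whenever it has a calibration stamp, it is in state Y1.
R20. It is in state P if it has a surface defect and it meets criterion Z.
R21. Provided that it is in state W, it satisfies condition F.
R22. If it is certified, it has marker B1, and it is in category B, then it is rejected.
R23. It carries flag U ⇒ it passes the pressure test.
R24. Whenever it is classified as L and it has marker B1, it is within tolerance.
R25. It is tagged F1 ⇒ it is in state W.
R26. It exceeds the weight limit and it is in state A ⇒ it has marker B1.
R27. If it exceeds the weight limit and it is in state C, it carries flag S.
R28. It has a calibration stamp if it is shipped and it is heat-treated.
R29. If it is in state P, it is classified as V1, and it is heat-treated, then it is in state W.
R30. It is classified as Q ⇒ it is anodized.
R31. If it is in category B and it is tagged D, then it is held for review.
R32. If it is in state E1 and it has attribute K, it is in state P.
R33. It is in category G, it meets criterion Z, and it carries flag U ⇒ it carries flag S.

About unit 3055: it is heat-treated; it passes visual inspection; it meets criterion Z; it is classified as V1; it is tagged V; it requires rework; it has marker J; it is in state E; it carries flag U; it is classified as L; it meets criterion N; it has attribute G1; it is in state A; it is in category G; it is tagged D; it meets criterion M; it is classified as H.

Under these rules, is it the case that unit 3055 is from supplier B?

Forward chaining from the given facts derives: exceeds the weight limit, is in state P, passes the pressure test, has marker B1, is in state W, carries flag S, meets criterion A1, is coated, has attribute K, has a calibration stamp, is in state Y1, satisfies condition F, is within tolerance, is in state U1, is in category B, is held for review.
The only rule concluding "it is from supplier B" is R16, which needs "it is in state H1"; that is never established.

No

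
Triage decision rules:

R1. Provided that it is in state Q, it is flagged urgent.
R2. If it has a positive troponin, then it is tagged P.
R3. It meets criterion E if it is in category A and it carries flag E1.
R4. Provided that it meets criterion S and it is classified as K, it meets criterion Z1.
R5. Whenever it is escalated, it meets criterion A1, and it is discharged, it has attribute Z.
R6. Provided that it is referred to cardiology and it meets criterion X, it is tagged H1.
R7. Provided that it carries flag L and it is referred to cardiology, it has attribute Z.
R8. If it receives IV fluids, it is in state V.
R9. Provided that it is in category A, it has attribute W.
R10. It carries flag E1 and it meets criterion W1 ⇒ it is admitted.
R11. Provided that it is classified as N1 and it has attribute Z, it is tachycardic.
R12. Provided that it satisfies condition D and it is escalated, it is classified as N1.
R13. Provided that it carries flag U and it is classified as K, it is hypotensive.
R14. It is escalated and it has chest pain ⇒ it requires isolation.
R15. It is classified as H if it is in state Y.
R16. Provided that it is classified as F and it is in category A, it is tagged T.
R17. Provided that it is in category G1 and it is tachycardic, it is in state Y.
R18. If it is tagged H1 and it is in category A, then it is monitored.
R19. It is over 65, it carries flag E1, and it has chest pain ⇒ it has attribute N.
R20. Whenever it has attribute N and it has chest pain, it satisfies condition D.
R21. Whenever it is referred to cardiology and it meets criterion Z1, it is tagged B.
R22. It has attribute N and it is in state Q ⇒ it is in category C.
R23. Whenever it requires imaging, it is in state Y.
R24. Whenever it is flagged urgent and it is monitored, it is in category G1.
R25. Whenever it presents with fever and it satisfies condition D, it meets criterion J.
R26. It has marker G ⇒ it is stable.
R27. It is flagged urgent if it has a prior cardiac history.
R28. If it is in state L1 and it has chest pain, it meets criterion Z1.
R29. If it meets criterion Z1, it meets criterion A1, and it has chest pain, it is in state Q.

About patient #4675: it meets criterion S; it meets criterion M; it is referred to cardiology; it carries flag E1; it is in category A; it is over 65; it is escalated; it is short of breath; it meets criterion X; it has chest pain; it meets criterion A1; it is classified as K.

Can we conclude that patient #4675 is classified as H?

Forward chaining from the given facts derives: meets criterion E, meets criterion Z1, is tagged H1, has attribute W, requires isolation, is monitored, has attribute N, satisfies condition D, is tagged B, is in state Q, is flagged urgent, is classified as N1, is in category C, is in category G1.
The only rule concluding "it is classified as H" is R15, which needs "it is in state Y"; that is never established.

No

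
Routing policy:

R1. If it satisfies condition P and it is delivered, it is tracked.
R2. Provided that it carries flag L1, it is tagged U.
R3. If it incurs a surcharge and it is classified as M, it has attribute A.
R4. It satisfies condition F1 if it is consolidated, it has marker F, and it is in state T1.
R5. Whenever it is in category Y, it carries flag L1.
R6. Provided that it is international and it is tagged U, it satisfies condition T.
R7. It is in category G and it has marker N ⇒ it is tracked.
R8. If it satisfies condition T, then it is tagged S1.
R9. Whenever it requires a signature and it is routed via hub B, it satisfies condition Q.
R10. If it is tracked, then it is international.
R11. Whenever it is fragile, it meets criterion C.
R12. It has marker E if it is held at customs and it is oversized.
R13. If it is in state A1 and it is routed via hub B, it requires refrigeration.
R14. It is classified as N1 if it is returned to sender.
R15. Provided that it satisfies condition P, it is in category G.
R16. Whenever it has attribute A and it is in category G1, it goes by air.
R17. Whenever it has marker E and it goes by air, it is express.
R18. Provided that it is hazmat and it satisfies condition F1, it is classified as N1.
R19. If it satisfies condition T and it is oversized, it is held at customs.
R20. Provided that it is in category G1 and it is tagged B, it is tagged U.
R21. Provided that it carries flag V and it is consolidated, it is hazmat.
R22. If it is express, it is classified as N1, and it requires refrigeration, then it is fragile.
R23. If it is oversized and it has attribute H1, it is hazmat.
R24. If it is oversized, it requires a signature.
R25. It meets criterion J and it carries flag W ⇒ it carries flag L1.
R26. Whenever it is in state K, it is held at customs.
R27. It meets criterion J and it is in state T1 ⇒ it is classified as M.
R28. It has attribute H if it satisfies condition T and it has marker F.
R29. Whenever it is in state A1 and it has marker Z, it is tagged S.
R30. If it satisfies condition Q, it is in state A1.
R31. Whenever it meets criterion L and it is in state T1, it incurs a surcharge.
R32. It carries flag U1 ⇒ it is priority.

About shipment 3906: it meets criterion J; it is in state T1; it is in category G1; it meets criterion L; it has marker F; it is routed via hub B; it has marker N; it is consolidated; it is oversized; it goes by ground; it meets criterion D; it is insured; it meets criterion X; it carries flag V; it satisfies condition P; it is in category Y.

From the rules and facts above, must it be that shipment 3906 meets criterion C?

By R4 (it is consolidated, it has marker F, it is in state T1): it satisfies condition F1.
By R5 (it is in category Y): it carries flag L1.
By R15 (it satisfies condition P): it is in category G.
By R21 (it carries flag V, it is consolidated): it is hazmat.
By R24 (it is oversized): it requires a signature.
By R27 (it meets criterion J, it is in state T1): it is classified as M.
By R31 (it meets criterion L, it is in state T1): it incurs a surcharge.
By R2 (it carries flag L1): it is tagged U.
By R3 (it incurs a surcharge, it is classified as M): it has attribute A.
By R7 (it is in category G, it has marker N): it is tracked.
By R9 (it requires a signature, it is routed via hub B): it satisfies condition Q.
By R10 (it is tracked): it is international.
By R16 (it has attribute A, it is in category G1): it goes by air.
By R18 (it is hazmat, it satisfies condition F1): it is classified as N1.
By R30 (it satisfies condition Q): it is in state A1.
By R6 (it is international, it is tagged U): it satisfies condition T.
By R13 (it is in state A1, it is routed via hub B): it requires refrigeration.
By R19 (it satisfies condition T, it is oversized): it is held at customs.
By R12 (it is held at customs, it is oversized): it has marker E.
By R17 (it has marker E, it goes by air): it is express.
By R22 (it is express, it is classified as N1, it requires refrigeration): it is fragile.
By R11 (it is fragile): it meets criterion C.

Yes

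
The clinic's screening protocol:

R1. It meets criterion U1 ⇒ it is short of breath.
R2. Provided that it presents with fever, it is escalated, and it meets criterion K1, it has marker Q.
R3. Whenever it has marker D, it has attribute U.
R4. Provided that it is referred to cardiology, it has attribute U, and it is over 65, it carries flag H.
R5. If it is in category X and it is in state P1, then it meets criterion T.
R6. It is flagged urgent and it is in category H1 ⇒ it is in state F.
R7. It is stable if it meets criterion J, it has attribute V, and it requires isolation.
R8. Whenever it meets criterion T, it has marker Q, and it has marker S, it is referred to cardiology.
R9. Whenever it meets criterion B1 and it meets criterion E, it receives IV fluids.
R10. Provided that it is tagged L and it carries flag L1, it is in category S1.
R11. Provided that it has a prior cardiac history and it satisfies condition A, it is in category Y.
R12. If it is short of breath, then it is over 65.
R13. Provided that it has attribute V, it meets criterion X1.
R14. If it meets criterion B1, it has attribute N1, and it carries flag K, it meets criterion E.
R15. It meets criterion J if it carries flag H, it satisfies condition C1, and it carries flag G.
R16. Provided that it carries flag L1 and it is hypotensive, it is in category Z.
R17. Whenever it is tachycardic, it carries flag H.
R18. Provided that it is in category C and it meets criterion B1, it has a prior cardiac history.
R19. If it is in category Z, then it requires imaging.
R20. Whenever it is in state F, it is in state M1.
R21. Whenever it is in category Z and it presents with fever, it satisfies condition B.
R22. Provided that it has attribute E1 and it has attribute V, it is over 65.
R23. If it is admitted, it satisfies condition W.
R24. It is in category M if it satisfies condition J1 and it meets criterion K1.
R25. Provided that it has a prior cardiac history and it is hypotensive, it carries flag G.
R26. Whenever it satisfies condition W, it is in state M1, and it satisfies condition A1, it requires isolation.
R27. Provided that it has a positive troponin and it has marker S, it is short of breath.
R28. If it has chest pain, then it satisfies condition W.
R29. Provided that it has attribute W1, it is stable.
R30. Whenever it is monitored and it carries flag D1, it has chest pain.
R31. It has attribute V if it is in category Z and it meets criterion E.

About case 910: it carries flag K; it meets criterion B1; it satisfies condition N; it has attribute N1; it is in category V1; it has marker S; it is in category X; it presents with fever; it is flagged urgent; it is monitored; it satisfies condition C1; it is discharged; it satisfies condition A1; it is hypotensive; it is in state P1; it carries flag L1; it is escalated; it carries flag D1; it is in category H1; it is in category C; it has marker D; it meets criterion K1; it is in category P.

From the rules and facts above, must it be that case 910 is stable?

Forward chaining from the given facts derives: has marker Q, has attribute U, meets criterion T, is in state F, is referred to cardiology, meets criterion E, is in category Z, has a prior cardiac history, requires imaging, is in state M1, satisfies condition B, carries flag G, has chest pain, has attribute V, receives IV fluids, meets criterion X1, satisfies condition W, requires isolation.
Rules concluding "it is stable": R7 needs "it meets criterion J"; R29 needs "it has attribute W1" — none of these are established.

No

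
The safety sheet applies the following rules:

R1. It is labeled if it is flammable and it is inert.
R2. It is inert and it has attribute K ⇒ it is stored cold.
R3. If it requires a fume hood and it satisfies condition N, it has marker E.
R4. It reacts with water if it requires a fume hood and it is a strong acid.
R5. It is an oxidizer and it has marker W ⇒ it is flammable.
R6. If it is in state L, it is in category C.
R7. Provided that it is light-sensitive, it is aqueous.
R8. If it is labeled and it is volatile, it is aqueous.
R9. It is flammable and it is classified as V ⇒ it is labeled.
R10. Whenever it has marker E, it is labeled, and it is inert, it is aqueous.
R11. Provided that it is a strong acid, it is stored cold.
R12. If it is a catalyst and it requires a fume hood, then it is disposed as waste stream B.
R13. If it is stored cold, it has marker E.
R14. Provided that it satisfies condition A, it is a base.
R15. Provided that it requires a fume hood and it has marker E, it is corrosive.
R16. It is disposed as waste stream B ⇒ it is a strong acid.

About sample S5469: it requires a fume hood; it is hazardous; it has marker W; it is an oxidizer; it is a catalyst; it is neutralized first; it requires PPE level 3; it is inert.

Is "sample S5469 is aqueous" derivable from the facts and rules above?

By R5 (it is an oxidizer, it has marker W): it is flammable.
By R12 (it is a catalyst, it requires a fume hood): it is disposed as waste stream B.
By R16 (it is disposed as waste stream B): it is a strong acid.
By R1 (it is flammable, it is inert): it is labeled.
By R11 (it is a strong acid): it is stored cold.
By R13 (it is stored cold): it has marker E.
By R10 (it has marker E, it is labeled, it is inert): it is aqueous.

Yes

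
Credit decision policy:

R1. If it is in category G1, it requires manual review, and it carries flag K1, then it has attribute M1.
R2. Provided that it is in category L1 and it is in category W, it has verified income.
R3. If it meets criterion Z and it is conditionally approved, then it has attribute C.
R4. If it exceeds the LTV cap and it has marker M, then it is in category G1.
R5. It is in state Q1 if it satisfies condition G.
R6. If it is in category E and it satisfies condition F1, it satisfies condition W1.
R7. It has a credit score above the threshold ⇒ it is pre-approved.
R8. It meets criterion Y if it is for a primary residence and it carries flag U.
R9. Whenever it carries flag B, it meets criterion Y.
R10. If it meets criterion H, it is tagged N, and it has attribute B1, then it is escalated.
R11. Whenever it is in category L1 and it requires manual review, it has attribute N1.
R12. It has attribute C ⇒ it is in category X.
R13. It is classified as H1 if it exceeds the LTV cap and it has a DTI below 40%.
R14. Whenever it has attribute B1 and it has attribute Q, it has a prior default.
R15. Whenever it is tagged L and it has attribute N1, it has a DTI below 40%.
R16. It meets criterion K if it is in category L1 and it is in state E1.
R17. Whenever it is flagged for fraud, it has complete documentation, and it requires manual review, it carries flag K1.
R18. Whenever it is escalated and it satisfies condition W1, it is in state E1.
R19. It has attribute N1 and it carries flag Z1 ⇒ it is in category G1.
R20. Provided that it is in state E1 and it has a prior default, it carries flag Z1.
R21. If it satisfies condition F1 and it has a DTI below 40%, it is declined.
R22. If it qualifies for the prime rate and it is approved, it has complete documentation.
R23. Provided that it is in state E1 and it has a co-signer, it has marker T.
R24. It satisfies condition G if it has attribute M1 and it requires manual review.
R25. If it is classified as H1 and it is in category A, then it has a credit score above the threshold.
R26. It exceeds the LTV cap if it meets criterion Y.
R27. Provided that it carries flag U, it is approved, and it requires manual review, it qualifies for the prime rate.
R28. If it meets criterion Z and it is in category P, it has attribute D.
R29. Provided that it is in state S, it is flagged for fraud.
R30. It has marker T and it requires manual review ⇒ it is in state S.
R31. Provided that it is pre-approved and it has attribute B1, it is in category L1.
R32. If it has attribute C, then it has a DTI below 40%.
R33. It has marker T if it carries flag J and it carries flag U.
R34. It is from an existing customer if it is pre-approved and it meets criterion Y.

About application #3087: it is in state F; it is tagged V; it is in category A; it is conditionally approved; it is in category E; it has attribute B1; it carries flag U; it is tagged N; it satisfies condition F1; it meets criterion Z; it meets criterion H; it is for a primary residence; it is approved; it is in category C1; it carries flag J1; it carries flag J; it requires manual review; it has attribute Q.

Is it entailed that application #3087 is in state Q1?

By R3 (it meets criterion Z, it is conditionally approved): it has attribute C.
By R6 (it is in category E, it satisfies condition F1): it satisfies condition W1.
By R8 (it is for a primary residence, it carries flag U): it meets criterion Y.
By R10 (it meets criterion H, it is tagged N, it has attribute B1): it is escalated.
By R14 (it has attribute B1, it has attribute Q): it has a prior default.
By R18 (it is escalated, it satisfies condition W1): it is in state E1.
By R20 (it is in state E1, it has a prior default): it carries flag Z1.
By R26 (it meets criterion Y): it exceeds the LTV cap.
By R27 (it carries flag U, it is approved, it requires manual review): it qualifies for the prime rate.
By R32 (it has attribute C): it has a DTI below 40%.
By R33 (it carries flag J, it carries flag U): it has marker T.
By R13 (it exceeds the LTV cap, it has a DTI below 40%): it is classified as H1.
By R22 (it qualifies for the prime rate, it is approved): it has complete documentation.
By R25 (it is classified as H1, it is in category A): it has a credit score above the threshold.
By R30 (it has marker T, it requires manual review): it is in state S.
By R7 (it has a credit score above the threshold): it is pre-approved.
By R29 (it is in state S): it is flagged for fraud.
By R31 (it is pre-approved, it has attribute B1): it is in category L1.
By R11 (it is in category L1, it requires manual review): it has attribute N1.
By R17 (it is flagged for fraud, it has complete documentation, it requires manual review): it carries flag K1.
By R19 (it has attribute N1, it carries flag Z1): it is in category G1.
By R1 (it is in category G1, it requires manual review, it carries flag K1): it has attribute M1.
By R24 (it has attribute M1, it requires manual review): it satisfies condition G.
By R5 (it satisfies condition G): it is in state Q1.

Yes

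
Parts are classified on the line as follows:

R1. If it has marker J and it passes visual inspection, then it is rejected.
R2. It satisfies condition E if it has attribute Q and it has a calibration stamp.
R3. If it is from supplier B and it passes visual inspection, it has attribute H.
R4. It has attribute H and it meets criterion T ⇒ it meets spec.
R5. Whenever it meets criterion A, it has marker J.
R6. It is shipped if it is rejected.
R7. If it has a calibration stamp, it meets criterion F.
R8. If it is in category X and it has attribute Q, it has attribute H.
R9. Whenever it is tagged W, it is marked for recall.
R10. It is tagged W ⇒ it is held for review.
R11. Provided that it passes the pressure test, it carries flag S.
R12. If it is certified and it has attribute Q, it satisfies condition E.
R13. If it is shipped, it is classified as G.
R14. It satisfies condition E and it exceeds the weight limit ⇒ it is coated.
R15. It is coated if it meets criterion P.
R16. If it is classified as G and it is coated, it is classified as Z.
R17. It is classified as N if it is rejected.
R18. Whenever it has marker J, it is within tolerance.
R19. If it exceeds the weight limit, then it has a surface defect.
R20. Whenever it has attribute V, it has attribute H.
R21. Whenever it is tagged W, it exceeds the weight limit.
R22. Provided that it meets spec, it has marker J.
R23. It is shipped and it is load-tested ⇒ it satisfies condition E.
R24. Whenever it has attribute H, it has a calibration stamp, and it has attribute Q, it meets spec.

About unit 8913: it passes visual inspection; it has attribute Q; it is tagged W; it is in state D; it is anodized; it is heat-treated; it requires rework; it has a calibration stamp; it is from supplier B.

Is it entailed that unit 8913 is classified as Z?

Yes

By R2 (it has attribute Q, it has a calibration stamp): it satisfies condition E.
By R3 (it is from supplier B, it passes visual inspection): it has attribute H.
By R21 (it is tagged W): it exceeds the weight limit.
By R24 (it has attribute H, it has a calibration stamp, it has attribute Q): it meets spec.
By R14 (it satisfies condition E, it exceeds the weight limit): it is coated.
By R22 (it meets spec): it has marker J.
By R1 (it has marker J, it passes visual inspection): it is rejected.
By R6 (it is rejected): it is shipped.
By R13 (it is shipped): it is classified as G.
By R16 (it is classified as G, it is coated): it is classified as Z.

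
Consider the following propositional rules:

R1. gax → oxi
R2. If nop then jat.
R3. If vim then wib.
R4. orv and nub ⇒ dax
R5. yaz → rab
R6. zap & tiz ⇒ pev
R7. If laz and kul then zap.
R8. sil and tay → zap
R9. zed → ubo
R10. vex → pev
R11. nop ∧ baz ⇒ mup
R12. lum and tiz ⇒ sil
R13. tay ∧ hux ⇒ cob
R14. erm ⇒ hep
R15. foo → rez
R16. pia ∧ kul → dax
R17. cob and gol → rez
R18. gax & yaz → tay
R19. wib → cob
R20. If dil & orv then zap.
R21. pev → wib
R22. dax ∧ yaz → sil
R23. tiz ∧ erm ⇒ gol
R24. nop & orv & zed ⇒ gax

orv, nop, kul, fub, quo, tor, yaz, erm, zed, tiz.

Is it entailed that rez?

Forward chaining from the given facts derives: jat, rab, ubo, hep, gol, gax, oxi, tay.
Rules concluding rez: R15 needs foo; R17 needs cob — none of these are established.

No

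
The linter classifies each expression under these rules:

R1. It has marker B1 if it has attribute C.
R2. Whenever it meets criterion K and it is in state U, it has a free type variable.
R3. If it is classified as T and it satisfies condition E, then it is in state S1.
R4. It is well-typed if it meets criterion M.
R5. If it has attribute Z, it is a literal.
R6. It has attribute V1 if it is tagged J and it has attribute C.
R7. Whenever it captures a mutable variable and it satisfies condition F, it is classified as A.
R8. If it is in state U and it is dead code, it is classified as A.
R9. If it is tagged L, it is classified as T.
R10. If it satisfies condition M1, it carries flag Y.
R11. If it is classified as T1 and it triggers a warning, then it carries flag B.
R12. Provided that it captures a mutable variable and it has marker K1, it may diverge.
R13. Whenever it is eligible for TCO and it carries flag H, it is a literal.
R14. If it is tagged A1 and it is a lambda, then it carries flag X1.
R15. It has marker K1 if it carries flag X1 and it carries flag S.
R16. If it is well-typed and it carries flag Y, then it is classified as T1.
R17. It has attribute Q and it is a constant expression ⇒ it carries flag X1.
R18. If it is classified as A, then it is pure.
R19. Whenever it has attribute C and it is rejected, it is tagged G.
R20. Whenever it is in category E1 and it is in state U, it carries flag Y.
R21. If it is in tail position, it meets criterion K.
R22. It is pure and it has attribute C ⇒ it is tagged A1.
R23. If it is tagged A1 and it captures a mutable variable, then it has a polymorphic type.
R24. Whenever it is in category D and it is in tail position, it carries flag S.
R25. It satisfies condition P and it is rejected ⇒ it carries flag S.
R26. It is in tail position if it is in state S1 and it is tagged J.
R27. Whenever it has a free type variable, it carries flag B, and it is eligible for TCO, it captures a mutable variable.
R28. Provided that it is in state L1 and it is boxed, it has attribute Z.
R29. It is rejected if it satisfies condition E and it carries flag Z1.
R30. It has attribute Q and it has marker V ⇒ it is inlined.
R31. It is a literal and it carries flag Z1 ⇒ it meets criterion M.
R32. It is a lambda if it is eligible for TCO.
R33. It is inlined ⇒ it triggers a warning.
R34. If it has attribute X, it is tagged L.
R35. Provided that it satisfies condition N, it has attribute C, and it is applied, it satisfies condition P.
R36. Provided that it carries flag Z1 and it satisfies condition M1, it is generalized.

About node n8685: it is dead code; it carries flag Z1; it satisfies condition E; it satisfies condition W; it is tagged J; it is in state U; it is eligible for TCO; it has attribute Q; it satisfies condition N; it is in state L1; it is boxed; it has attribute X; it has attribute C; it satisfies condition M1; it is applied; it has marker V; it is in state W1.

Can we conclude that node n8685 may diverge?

Yes

By R8 (it is in state U, it is dead code): it is classified as A.
By R10 (it satisfies condition M1): it carries flag Y.
By R18 (it is classified as A): it is pure.
By R22 (it is pure, it has attribute C): it is tagged A1.
By R28 (it is in state L1, it is boxed): it has attribute Z.
By R29 (it satisfies condition E, it carries flag Z1): it is rejected.
By R30 (it has attribute Q, it has marker V): it is inlined.
By R32 (it is eligible for TCO): it is a lambda.
By R33 (it is inlined): it triggers a warning.
By R34 (it has attribute X): it is tagged L.
By R35 (it satisfies condition N, it has attribute C, it is applied): it satisfies condition P.
By R5 (it has attribute Z): it is a literal.
By R9 (it is tagged L): it is classified as T.
By R14 (it is tagged A1, it is a lambda): it carries flag X1.
By R25 (it satisfies condition P, it is rejected): it carries flag S.
By R31 (it is a literal, it carries flag Z1): it meets criterion M.
By R3 (it is classified as T, it satisfies condition E): it is in state S1.
By R4 (it meets criterion M): it is well-typed.
By R15 (it carries flag X1, it carries flag S): it has marker K1.
By R16 (it is well-typed, it carries flag Y): it is classified as T1.
By R26 (it is in state S1, it is tagged J): it is in tail position.
By R11 (it is classified as T1, it triggers a warning): it carries flag B.
By R21 (it is in tail position): it meets criterion K.
By R2 (it meets criterion K, it is in state U): it has a free type variable.
By R27 (it has a free type variable, it carries flag B, it is eligible for TCO): it captures a mutable variable.
By R12 (it captures a mutable variable, it has marker K1): it may diverge.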